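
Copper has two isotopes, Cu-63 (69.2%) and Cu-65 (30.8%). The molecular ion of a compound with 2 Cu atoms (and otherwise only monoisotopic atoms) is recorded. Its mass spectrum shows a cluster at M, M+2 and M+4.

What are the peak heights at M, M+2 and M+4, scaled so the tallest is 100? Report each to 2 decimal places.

100.00 : 89.02 : 19.81

Expanding (0.692 + 0.308)^2:
P(M) = 0.692^2 = 0.478864
P(M+2) = 2 × 0.692^1 × 0.308^1 = 0.426272
P(M+4) = 0.308^2 = 0.094864
The M peak is largest (0.478864); scaling to 100 gives 100.00 : 89.02 : 19.81.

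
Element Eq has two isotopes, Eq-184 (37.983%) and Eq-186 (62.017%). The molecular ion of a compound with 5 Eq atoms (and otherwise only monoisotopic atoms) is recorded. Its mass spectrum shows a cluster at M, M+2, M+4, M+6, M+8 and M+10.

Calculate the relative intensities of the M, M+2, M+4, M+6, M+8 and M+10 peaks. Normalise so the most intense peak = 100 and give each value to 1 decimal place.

2.3 : 18.8 : 61.2 : 100.0 : 81.6 : 26.7

Expanding (0.37983 + 0.62017)^5:
P(M) = 0.37983^5 = 0.007906
P(M+2) = 5 × 0.37983^4 × 0.62017^1 = 0.064541
P(M+4) = 10 × 0.37983^3 × 0.62017^2 = 0.210761
P(M+6) = 10 × 0.37983^2 × 0.62017^3 = 0.344121
P(M+8) = 5 × 0.37983^1 × 0.62017^4 = 0.280933
P(M+10) = 0.62017^5 = 0.091739
The M+6 peak is largest (0.344121); scaling to 100 gives 2.3 : 18.8 : 61.2 : 100.0 : 81.6 : 26.7.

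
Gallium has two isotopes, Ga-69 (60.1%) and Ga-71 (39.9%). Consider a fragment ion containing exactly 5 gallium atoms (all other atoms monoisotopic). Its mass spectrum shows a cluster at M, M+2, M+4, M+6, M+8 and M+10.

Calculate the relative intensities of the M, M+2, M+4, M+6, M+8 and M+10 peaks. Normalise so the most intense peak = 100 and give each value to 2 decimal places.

Expanding (0.601 + 0.399)^5:
P(M) = 0.601^5 = 0.078410
P(M+2) = 5 × 0.601^4 × 0.399^1 = 0.260280
P(M+4) = 10 × 0.601^3 × 0.399^2 = 0.345596
P(M+6) = 10 × 0.601^2 × 0.399^3 = 0.229439
P(M+8) = 5 × 0.601^1 × 0.399^4 = 0.076162
P(M+10) = 0.399^5 = 0.010113
The M+4 peak is largest (0.345596); scaling to 100 gives 22.69 : 75.31 : 100.00 : 66.39 : 22.04 : 2.93.

22.69 : 75.31 : 100.00 : 66.39 : 22.04 : 2.93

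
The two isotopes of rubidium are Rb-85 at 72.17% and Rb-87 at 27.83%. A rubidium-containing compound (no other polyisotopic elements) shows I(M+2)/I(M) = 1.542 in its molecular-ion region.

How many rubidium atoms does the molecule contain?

4

For n independent Rb atoms, I(M+2)/I(M) = n · (abundance Rb-87) / (abundance Rb-85) = n · 0.2783/0.7217.
n = 1.542 × 0.7217/0.2783 = 4.00 ≈ 4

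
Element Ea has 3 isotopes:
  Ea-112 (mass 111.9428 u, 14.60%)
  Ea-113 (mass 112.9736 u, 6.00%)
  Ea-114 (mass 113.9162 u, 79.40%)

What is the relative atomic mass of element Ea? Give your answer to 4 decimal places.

Ar = Σ fᵢ·mᵢ = 0.1460 × 111.9428 + 0.0600 × 112.9736 + 0.7940 × 113.9162
= 16.34365 + 6.77842 + 90.44946 = 113.57153 u

113.5715 u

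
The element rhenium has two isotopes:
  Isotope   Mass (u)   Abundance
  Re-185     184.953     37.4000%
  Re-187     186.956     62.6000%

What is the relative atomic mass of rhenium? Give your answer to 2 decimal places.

186.21 u

Average mass = Σ (abundance × isotope mass) = 0.374000 × 184.953 + 0.626000 × 186.956
= 69.1724 + 117.0345 = 186.2069 u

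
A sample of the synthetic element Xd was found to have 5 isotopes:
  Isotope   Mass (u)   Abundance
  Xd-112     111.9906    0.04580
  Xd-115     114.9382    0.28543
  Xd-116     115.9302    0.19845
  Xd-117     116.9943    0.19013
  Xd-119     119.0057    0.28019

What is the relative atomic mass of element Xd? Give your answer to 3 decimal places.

Ar = Σ fᵢ·mᵢ = 0.04580 × 111.9906 + 0.28543 × 114.9382 + 0.19845 × 115.9302 + 0.19013 × 116.9943 + 0.28019 × 119.0057
= 5.12917 + 32.80681 + 23.00635 + 22.24413 + 33.34421 = 116.53067 u

116.531 u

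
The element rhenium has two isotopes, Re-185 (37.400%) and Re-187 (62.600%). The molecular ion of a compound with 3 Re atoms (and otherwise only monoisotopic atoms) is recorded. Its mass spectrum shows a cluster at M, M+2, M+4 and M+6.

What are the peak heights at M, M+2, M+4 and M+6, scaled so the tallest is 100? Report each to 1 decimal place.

11.9 : 59.7 : 100.0 : 55.8

The 3 Re atoms are independent, so intensities follow the terms of (0.37400 + 0.62600)^3.
P(M) = 0.37400^3 = 0.052314
P(M+2) = 3 × 0.37400^2 × 0.62600^1 = 0.262687
P(M+4) = 3 × 0.37400^1 × 0.62600^2 = 0.439685
P(M+6) = 0.62600^3 = 0.245314
The M+4 peak is largest (0.439685); scaling to 100 gives 11.9 : 59.7 : 100.0 : 55.8.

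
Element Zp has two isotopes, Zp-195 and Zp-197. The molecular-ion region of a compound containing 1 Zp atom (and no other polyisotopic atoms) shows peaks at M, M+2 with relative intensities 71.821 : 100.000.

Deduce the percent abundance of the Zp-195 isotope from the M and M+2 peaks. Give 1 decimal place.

Write p for the Zp-195 fraction. I(M+2)/I(M) = [C(1,1)·p^0·(1−p)] / p^1 = 1·(1−p)/p = 100.000/71.821 = 1.3924
(1−p)/p = 1.3924/1 = 1.3924  ⇒  p = 1/(1 + 1.3924) = 0.4180
Zp-195: 41.8%, Zp-197: 58.2%.

41.8%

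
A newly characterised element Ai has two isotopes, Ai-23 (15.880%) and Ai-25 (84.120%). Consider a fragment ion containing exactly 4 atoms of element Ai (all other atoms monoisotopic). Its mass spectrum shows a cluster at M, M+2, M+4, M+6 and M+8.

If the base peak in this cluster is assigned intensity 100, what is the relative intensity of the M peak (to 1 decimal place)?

0.1

Binomial terms of (0.15880 + 0.84120)^4: M 0.0006, M+2 0.0135, M+4 0.1071, M+6 0.3781, M+8 0.5007 → M+8 is the base peak.
P(M+8) = C(4,4) × 0.15880^0 × 0.84120^4 = 1 × 1.0000 × 0.50072244 = 0.500722 (base)
P(M) = C(4,0) × 0.15880^4 × 0.84120^0 = 1 × 0.00063592 × 1.0000 = 0.000636
Relative intensity = 0.000636 / 0.500722 × 100 = 0.1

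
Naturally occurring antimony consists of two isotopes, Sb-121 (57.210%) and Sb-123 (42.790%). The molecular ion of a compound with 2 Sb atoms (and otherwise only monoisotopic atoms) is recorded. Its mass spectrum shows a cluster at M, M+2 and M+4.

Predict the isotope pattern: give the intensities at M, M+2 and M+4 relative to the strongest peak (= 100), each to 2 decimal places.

The 2 Sb atoms are independent, so intensities follow the terms of (0.57210 + 0.42790)^2.
P(M) = 0.57210^2 = 0.327298
P(M+2) = 2 × 0.57210^1 × 0.42790^1 = 0.489603
P(M+4) = 0.42790^2 = 0.183098
The M+2 peak is largest (0.489603); scaling to 100 gives 66.85 : 100.00 : 37.40.

66.85 : 100.00 : 37.40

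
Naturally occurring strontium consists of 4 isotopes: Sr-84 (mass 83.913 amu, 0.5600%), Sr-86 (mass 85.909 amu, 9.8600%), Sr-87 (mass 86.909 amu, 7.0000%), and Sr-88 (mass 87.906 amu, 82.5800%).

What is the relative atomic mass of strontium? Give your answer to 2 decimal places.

Average mass = Σ (abundance × isotope mass) = 0.005600 × 83.913 + 0.098600 × 85.909 + 0.070000 × 86.909 + 0.825800 × 87.906
= 0.4699 + 8.4706 + 6.0836 + 72.5928 = 87.6169 amu

87.62 amu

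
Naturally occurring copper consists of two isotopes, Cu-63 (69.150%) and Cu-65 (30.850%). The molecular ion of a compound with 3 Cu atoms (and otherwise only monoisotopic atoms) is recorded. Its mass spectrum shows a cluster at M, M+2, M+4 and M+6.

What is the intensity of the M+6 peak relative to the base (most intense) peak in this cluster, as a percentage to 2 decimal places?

(0.69150 + 0.30850)^3 gives M 0.3307, M+2 0.4425, M+4 0.1974, M+6 0.0294; the largest is M+2.
P(M+2) = C(3,1) × 0.69150^2 × 0.30850^1 = 3 × 0.47817225 × 0.3085 = 0.442548 (base)
P(M+6) = C(3,3) × 0.69150^0 × 0.30850^3 = 1 × 1.0000 × 0.02936064 = 0.029361
Relative intensity = 0.029361 / 0.442548 × 100 = 6.63

6.63%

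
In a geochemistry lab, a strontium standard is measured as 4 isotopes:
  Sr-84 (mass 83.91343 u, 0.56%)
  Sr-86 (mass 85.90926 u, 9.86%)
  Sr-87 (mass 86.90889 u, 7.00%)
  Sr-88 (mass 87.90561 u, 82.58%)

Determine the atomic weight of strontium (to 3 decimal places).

87.617 u

The abundance-weighted mean is 0.0056 × 83.91343 + 0.0986 × 85.90926 + 0.0700 × 86.90889 + 0.8258 × 87.90561
= 0.469915 + 8.470653 + 6.083622 + 72.592453 = 87.616643 u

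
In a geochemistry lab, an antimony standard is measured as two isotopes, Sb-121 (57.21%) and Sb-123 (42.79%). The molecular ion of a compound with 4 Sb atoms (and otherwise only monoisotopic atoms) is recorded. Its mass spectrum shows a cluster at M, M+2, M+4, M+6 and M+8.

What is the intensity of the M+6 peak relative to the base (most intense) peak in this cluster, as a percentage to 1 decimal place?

49.9%

Term probabilities: M 0.1071, M+2 0.3205, M+4 0.3596, M+6 0.1793, M+8 0.0335. Base peak = M+4.
P(M+4) = C(4,2) × 0.5721^2 × 0.4279^2 = 6 × 0.32729841 × 0.18309841 = 0.359567 (base)
P(M+6) = C(4,3) × 0.5721^1 × 0.4279^3 = 4 × 0.5721 × 0.07834781 = 0.179291
Relative intensity = 0.179291 / 0.359567 × 100 = 49.9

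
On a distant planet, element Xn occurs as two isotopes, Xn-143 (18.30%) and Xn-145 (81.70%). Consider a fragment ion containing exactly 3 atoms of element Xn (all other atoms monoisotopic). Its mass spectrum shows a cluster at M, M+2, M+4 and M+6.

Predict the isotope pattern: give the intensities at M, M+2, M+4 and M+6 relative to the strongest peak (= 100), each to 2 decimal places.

Expanding (0.1830 + 0.8170)^3:
P(M) = 0.1830^3 = 0.006128
P(M+2) = 3 × 0.1830^2 × 0.8170^1 = 0.082082
P(M+4) = 3 × 0.1830^1 × 0.8170^2 = 0.366451
P(M+6) = 0.8170^3 = 0.545339
The M+6 peak is largest (0.545339); scaling to 100 gives 1.12 : 15.05 : 67.20 : 100.00.

1.12 : 15.05 : 67.20 : 100.00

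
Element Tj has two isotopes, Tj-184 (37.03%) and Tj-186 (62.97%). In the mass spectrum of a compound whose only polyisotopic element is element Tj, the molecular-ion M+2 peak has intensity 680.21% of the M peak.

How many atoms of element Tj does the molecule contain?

4

The M+2/M ratio from n Tj atoms is n · q/p = n · 0.6297/0.3703.
n = 6.8021 × 0.3703/0.6297 = 4.00 ≈ 4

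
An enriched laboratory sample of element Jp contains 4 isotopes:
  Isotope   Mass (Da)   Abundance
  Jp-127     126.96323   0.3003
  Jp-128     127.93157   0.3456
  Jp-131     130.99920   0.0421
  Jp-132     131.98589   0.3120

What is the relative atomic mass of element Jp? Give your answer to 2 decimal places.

Ar = Σ fᵢ·mᵢ = 0.3003 × 126.96323 + 0.3456 × 127.93157 + 0.0421 × 130.99920 + 0.3120 × 131.98589
= 38.127058 + 44.213151 + 5.515066 + 41.179598 = 129.034873 Da

129.03 Da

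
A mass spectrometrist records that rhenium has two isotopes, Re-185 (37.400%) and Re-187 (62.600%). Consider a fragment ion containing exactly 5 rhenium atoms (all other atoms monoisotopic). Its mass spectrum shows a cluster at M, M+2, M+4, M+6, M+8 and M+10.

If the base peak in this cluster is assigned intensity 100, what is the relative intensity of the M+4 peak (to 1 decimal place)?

Term probabilities: M 0.0073, M+2 0.0612, M+4 0.2050, M+6 0.3431, M+8 0.2872, M+10 0.0961. Base peak = M+6.
P(M+6) = C(5,3) × 0.37400^2 × 0.62600^3 = 10 × 0.139876 × 0.24531438 = 0.343136 (base)
P(M+4) = C(5,2) × 0.37400^3 × 0.62600^2 = 10 × 0.05231362 × 0.391876 = 0.205005
Relative intensity = 0.205005 / 0.343136 × 100 = 59.7

59.7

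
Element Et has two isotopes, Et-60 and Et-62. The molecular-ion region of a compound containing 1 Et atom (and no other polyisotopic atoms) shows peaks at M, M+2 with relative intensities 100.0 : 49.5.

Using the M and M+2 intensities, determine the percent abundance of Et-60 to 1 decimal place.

66.9%

Write p for the Et-60 fraction. I(M+2)/I(M) = [C(1,1)·p^0·(1−p)] / p^1 = 1·(1−p)/p = 49.5/100.0 = 0.4950
(1−p)/p = 0.4950/1 = 0.4950  ⇒  p = 1/(1 + 0.4950) = 0.6689
Et-60: 66.9%, Et-62: 33.1%.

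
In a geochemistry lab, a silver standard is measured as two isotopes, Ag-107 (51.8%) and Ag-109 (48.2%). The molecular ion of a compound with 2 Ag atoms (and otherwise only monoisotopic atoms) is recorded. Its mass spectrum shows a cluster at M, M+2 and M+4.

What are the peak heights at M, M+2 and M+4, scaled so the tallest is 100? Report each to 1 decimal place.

53.7 : 100.0 : 46.5

Expanding (0.518 + 0.482)^2:
P(M) = 0.518^2 = 0.268324
P(M+2) = 2 × 0.518^1 × 0.482^1 = 0.499352
P(M+4) = 0.482^2 = 0.232324
The M+2 peak is largest (0.499352); scaling to 100 gives 53.7 : 100.0 : 46.5.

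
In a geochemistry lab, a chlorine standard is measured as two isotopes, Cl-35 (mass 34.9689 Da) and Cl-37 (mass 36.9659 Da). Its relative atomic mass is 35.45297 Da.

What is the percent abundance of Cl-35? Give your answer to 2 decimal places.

With x = fraction of Cl-35 (so Cl-37 is 1 − x):
34.9689·x + 36.9659·(1 − x) = 35.45297
(34.9689 − 36.9659)·x = 35.45297 − 36.9659
x = -1.51293 / -1.9970 = 0.75760 → 75.76% Cl-35, 24.24% Cl-37.

75.76%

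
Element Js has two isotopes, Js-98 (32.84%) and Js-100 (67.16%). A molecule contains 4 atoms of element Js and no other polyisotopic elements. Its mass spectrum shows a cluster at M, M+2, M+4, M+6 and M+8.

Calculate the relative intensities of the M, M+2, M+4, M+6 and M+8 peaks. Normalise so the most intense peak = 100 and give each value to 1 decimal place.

2.9 : 23.9 : 73.3 : 100.0 : 51.1

The 4 Js atoms are independent, so intensities follow the terms of (0.3284 + 0.6716)^4.
P(M) = 0.3284^4 = 0.011631
P(M+2) = 4 × 0.3284^3 × 0.6716^1 = 0.095144
P(M+4) = 6 × 0.3284^2 × 0.6716^2 = 0.291863
P(M+6) = 4 × 0.3284^1 × 0.6716^3 = 0.397919
P(M+8) = 0.6716^4 = 0.203443
The M+6 peak is largest (0.397919); scaling to 100 gives 2.9 : 23.9 : 73.3 : 100.0 : 51.1.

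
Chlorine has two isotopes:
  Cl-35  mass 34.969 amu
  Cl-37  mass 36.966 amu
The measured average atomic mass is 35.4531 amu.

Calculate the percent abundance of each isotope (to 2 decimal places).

Let x be the fractional abundance of Cl-35; then Cl-37 has abundance 1 − x.
34.969·x + 36.966·(1 − x) = 35.4531
(34.969 − 36.966)·x = 35.4531 − 36.966
x = -1.5129 / -1.997 = 0.75759 → 75.76% Cl-35, 24.24% Cl-37.

Cl-35: 75.76%, Cl-37: 24.24%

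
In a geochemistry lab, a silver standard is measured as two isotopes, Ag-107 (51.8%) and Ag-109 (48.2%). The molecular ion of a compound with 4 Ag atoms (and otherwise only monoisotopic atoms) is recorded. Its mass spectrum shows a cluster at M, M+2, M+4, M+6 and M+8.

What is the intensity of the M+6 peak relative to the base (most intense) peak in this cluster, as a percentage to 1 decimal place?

Binomial terms of (0.518 + 0.482)^4: M 0.0720, M+2 0.2680, M+4 0.3740, M+6 0.2320, M+8 0.0540 → M+4 is the base peak.
P(M+4) = C(4,2) × 0.518^2 × 0.482^2 = 6 × 0.268324 × 0.232324 = 0.374029 (base)
P(M+6) = C(4,3) × 0.518^1 × 0.482^3 = 4 × 0.5180 × 0.11198017 = 0.232023
Relative intensity = 0.232023 / 0.374029 × 100 = 62.0

62.0%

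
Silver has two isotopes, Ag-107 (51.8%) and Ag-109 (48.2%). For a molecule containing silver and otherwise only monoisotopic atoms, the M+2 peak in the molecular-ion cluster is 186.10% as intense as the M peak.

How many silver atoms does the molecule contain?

With n Ag atoms, P(M+2)/P(M) = C(n,1)·p^(n−1)q / p^n = n·q/p = n · 0.482/0.518.
n = 1.8610 × 0.518/0.482 = 2.00 ≈ 2

2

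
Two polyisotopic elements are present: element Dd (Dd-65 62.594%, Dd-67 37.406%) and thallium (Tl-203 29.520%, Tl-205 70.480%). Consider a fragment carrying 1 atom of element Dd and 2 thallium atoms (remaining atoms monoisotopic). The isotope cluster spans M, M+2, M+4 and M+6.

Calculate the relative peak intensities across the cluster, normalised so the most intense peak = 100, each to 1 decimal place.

11.7 : 62.8 : 100.0 : 39.8

Element Dd pattern (n=1): 0.62594 : 0.37406
Thallium pattern (n=2): 0.08714304 : 0.41611392 : 0.49674304
Convolve the two distributions (both contribute in 2-u steps):
  M: 0.62594×0.08714304 = 0.054546
  M+2: 0.62594×0.41611392 + 0.37406×0.08714304 = 0.293059
  M+4: 0.62594×0.49674304 + 0.37406×0.41611392 = 0.466583
  M+6: 0.37406×0.49674304 = 0.185812
Scale to base peak (0.466583) = 100: 11.7 : 62.8 : 100.0 : 39.8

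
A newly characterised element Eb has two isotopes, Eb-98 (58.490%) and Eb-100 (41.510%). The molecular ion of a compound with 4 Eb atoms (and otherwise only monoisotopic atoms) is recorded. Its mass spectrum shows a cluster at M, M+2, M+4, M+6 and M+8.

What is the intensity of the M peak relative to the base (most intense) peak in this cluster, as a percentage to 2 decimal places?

Term probabilities: M 0.1170, M+2 0.3322, M+4 0.3537, M+6 0.1673, M+8 0.0297. Base peak = M+4.
P(M+4) = C(4,2) × 0.58490^2 × 0.41510^2 = 6 × 0.34210801 × 0.17230801 = 0.353688 (base)
P(M) = C(4,0) × 0.58490^4 × 0.41510^0 = 1 × 0.11703789 × 1.0000 = 0.117038
Relative intensity = 0.117038 / 0.353688 × 100 = 33.09

33.09%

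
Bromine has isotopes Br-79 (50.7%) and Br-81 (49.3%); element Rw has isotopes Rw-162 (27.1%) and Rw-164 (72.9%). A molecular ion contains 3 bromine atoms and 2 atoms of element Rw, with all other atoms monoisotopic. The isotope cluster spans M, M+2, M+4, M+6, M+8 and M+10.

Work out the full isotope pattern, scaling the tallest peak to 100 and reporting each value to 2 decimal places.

Bromine pattern (n=3): 0.13032384 : 0.38017547 : 0.36967753 : 0.11982316
Element Rw pattern (n=2): 0.073441 : 0.395118 : 0.531441
Convolve the two distributions (both contribute in 2-u steps):
  M: 0.13032384×0.073441 = 0.009571
  M+2: 0.13032384×0.395118 + 0.38017547×0.073441 = 0.079414
  M+4: 0.13032384×0.531441 + 0.38017547×0.395118 + 0.36967753×0.073441 = 0.246623
  M+6: 0.38017547×0.531441 + 0.36967753×0.395118 + 0.11982316×0.073441 = 0.356907
  M+8: 0.36967753×0.531441 + 0.11982316×0.395118 = 0.243806
  M+10: 0.11982316×0.531441 = 0.063679
Scale to base peak (0.356907) = 100: 2.68 : 22.25 : 69.10 : 100.00 : 68.31 : 17.84

2.68 : 22.25 : 69.10 : 100.00 : 68.31 : 17.84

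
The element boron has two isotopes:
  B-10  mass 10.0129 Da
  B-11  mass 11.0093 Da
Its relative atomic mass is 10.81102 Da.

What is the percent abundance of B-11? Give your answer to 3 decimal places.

80.100%

Writing the weighted mean with unknown fraction x of B-10:
10.0129·x + 11.0093·(1 − x) = 10.81102
(10.0129 − 11.0093)·x = 10.81102 − 11.0093
x = -0.19828 / -0.9964 = 0.19900 → 19.900% B-10, 80.100% B-11.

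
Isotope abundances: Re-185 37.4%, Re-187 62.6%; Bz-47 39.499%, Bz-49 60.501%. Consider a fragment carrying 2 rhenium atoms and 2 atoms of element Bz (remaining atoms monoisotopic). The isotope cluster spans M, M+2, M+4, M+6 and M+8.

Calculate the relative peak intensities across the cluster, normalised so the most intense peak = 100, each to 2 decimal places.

6.08 : 39.01 : 93.71 : 100.00 : 39.99

Rhenium pattern (n=2): 0.139876 : 0.468248 : 0.391876
Element Bz pattern (n=2): 0.1560171 : 0.4779458 : 0.3660371
Convolve the two distributions (both contribute in 2-u steps):
  M: 0.139876×0.1560171 = 0.021823
  M+2: 0.139876×0.4779458 + 0.468248×0.1560171 = 0.139908
  M+4: 0.139876×0.3660371 + 0.468248×0.4779458 + 0.391876×0.1560171 = 0.336136
  M+6: 0.468248×0.3660371 + 0.391876×0.4779458 = 0.358692
  M+8: 0.391876×0.3660371 = 0.143441
Scale to base peak (0.358692) = 100: 6.08 : 39.01 : 93.71 : 100.00 : 39.99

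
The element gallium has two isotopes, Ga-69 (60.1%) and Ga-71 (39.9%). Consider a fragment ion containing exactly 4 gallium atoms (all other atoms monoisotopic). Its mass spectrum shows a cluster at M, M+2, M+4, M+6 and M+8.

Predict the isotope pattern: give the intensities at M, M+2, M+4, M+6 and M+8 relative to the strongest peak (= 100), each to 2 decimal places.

37.66 : 100.00 : 99.58 : 44.08 : 7.32

The 4 Ga atoms are independent, so intensities follow the terms of (0.601 + 0.399)^4.
P(M) = 0.601^4 = 0.130466
P(M+2) = 4 × 0.601^3 × 0.399^1 = 0.346463
P(M+4) = 6 × 0.601^2 × 0.399^2 = 0.345021
P(M+6) = 4 × 0.601^1 × 0.399^3 = 0.152705
P(M+8) = 0.399^4 = 0.025345
The M+2 peak is largest (0.346463); scaling to 100 gives 37.66 : 100.00 : 99.58 : 44.08 : 7.32.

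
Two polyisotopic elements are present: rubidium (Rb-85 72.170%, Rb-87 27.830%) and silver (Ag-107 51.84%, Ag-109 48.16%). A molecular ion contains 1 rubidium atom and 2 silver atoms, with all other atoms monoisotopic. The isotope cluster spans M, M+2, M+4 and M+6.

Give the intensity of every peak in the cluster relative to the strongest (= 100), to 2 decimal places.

Rubidium pattern (n=1): 0.7217 : 0.2783
Silver pattern (n=2): 0.26873856 : 0.49932288 : 0.23193856
Convolve the two distributions (both contribute in 2-u steps):
  M: 0.7217×0.26873856 = 0.193949
  M+2: 0.7217×0.49932288 + 0.2783×0.26873856 = 0.435151
  M+4: 0.7217×0.23193856 + 0.2783×0.49932288 = 0.306352
  M+6: 0.2783×0.23193856 = 0.064549
Scale to base peak (0.435151) = 100: 44.57 : 100.00 : 70.40 : 14.83

44.57 : 100.00 : 70.40 : 14.83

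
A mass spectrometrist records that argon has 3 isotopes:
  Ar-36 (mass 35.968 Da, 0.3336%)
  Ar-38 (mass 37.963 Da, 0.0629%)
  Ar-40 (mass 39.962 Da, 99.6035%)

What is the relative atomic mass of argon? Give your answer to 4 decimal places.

39.9474 Da

Average mass = Σ (abundance × isotope mass) = 0.003336 × 35.968 + 0.000629 × 37.963 + 0.996035 × 39.962
= 0.11999 + 0.02388 + 39.80355 = 39.94742 Da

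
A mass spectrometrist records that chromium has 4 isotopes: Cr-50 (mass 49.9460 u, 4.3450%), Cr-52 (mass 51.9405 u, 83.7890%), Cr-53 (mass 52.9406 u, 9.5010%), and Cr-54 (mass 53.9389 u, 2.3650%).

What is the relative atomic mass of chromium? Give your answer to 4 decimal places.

51.9961 u

The abundance-weighted mean is 0.043450 × 49.9460 + 0.837890 × 51.9405 + 0.095010 × 52.9406 + 0.023650 × 53.9389
= 2.17015 + 43.52043 + 5.02989 + 1.27565 = 51.99612 u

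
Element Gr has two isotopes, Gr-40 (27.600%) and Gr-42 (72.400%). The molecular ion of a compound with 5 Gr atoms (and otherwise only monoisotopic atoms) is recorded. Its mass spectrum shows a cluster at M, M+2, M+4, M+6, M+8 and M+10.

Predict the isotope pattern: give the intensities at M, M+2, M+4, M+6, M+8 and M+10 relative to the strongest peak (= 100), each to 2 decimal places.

The 5 Gr atoms are independent, so intensities follow the terms of (0.27600 + 0.72400)^5.
P(M) = 0.27600^5 = 0.001602
P(M+2) = 5 × 0.27600^4 × 0.72400^1 = 0.021006
P(M+4) = 10 × 0.27600^3 × 0.72400^2 = 0.110206
P(M+6) = 10 × 0.27600^2 × 0.72400^3 = 0.289091
P(M+8) = 5 × 0.27600^1 × 0.72400^4 = 0.379169
P(M+10) = 0.72400^5 = 0.198927
The M+8 peak is largest (0.379169); scaling to 100 gives 0.42 : 5.54 : 29.07 : 76.24 : 100.00 : 52.46.

0.42 : 5.54 : 29.07 : 76.24 : 100.00 : 52.46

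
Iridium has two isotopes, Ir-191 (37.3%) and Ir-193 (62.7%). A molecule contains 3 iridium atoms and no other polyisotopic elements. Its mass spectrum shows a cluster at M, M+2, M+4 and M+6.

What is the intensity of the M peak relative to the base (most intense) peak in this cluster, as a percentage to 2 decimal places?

Binomial terms of (0.373 + 0.627)^3: M 0.0519, M+2 0.2617, M+4 0.4399, M+6 0.2465 → M+4 is the base peak.
P(M+4) = C(3,2) × 0.373^1 × 0.627^2 = 3 × 0.3730 × 0.393129 = 0.439911 (base)
P(M) = C(3,0) × 0.373^3 × 0.627^0 = 1 × 0.05189512 × 1.0000 = 0.051895
Relative intensity = 0.051895 / 0.439911 × 100 = 11.80

11.80%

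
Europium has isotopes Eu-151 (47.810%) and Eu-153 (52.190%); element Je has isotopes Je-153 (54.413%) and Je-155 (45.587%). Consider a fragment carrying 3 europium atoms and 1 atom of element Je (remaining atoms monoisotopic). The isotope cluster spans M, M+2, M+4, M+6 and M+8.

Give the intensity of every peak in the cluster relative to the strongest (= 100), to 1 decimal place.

15.8 : 65.1 : 100.0 : 68.0 : 17.2

Europium pattern (n=3): 0.10928391 : 0.3578871 : 0.39067407 : 0.14215492
Element Je pattern (n=1): 0.54413 : 0.45587
Convolve the two distributions (both contribute in 2-u steps):
  M: 0.10928391×0.54413 = 0.059465
  M+2: 0.10928391×0.45587 + 0.3578871×0.54413 = 0.244556
  M+4: 0.3578871×0.45587 + 0.39067407×0.54413 = 0.375727
  M+6: 0.39067407×0.45587 + 0.14215492×0.54413 = 0.255447
  M+8: 0.14215492×0.45587 = 0.064804
Scale to base peak (0.375727) = 100: 15.8 : 65.1 : 100.0 : 68.0 : 17.2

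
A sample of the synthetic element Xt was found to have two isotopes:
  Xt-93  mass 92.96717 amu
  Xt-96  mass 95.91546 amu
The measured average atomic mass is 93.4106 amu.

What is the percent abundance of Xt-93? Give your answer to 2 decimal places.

Let x be the fractional abundance of Xt-93; then Xt-96 has abundance 1 − x.
92.96717·x + 95.91546·(1 − x) = 93.4106
(92.96717 − 95.91546)·x = 93.4106 − 95.91546
x = -2.50486 / -2.94829 = 0.84960 → 84.96% Xt-93, 15.04% Xt-96.

84.96%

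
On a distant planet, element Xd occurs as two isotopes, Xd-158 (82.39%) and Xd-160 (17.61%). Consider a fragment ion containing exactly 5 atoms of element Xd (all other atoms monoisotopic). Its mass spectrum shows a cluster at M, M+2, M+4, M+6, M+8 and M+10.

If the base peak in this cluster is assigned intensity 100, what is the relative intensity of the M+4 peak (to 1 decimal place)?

42.7

(0.8239 + 0.1761)^5 gives M 0.3796, M+2 0.4057, M+4 0.1734, M+6 0.0371, M+8 0.0040, M+10 0.0002; the largest is M+2.
P(M+2) = C(5,1) × 0.8239^4 × 0.1761^1 = 5 × 0.46078466 × 0.1761 = 0.405721 (base)
P(M+4) = C(5,2) × 0.8239^3 × 0.1761^2 = 10 × 0.55927256 × 0.03101121 = 0.173437
Relative intensity = 0.173437 / 0.405721 × 100 = 42.7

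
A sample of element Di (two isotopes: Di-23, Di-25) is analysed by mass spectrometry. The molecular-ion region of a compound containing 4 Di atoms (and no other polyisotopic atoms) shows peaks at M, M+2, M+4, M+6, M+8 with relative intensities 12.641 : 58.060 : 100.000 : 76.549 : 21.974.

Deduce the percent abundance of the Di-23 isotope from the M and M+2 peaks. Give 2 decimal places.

Let p = fractional abundance of Di-23. I(M+2)/I(M) = [C(4,1)·p^3·(1−p)] / p^4 = 4·(1−p)/p = 58.060/12.641 = 4.5930
(1−p)/p = 4.5930/4 = 1.1482  ⇒  p = 1/(1 + 1.1482) = 0.4655
Di-23: 46.55%, Di-25: 53.45%.

46.55%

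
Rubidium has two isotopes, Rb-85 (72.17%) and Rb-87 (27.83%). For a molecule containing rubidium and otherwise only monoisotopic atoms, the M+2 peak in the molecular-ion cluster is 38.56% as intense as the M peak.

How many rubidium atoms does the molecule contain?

With n Rb atoms, P(M+2)/P(M) = C(n,1)·p^(n−1)q / p^n = n·q/p = n · 0.2783/0.7217.
n = 0.3856 × 0.7217/0.2783 = 1.00 ≈ 1

1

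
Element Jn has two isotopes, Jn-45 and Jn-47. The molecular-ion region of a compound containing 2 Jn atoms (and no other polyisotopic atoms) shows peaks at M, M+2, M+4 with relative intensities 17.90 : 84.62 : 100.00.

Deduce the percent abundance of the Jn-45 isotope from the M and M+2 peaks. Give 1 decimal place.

If p is the fraction of Jn that is Jn-45, then I(M+2)/I(M) = [C(2,1)·p^1·(1−p)] / p^2 = 2·(1−p)/p = 84.62/17.90 = 4.7274
(1−p)/p = 4.7274/2 = 2.3637  ⇒  p = 1/(1 + 2.3637) = 0.2973
Jn-45: 29.7%, Jn-47: 70.3%.

29.7%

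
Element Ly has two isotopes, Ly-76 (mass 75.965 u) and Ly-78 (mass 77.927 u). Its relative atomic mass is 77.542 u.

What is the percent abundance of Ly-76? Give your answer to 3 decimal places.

Let x be the fractional abundance of Ly-76; then Ly-78 has abundance 1 − x.
75.965·x + 77.927·(1 − x) = 77.542
(75.965 − 77.927)·x = 77.542 − 77.927
x = -0.385 / -1.962 = 0.19623 → 19.623% Ly-76, 80.377% Ly-78.

19.623%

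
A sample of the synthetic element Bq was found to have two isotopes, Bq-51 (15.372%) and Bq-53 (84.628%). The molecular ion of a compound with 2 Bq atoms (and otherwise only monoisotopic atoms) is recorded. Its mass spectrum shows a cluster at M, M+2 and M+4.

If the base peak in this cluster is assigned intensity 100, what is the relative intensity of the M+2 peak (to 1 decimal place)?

36.3

Binomial terms of (0.15372 + 0.84628)^2: M 0.0236, M+2 0.2602, M+4 0.7162 → M+4 is the base peak.
P(M+4) = C(2,2) × 0.15372^0 × 0.84628^2 = 1 × 1.0000 × 0.71618984 = 0.716190 (base)
P(M+2) = C(2,1) × 0.15372^1 × 0.84628^1 = 2 × 0.15372 × 0.84628 = 0.260180
Relative intensity = 0.260180 / 0.716190 × 100 = 36.3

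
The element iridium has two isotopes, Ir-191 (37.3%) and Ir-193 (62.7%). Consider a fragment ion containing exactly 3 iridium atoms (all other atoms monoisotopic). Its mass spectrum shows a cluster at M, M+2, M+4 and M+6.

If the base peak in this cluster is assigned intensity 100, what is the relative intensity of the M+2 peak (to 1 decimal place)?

(0.373 + 0.627)^3 gives M 0.0519, M+2 0.2617, M+4 0.4399, M+6 0.2465; the largest is M+4.
P(M+4) = C(3,2) × 0.373^1 × 0.627^2 = 3 × 0.3730 × 0.393129 = 0.439911 (base)
P(M+2) = C(3,1) × 0.373^2 × 0.627^1 = 3 × 0.139129 × 0.6270 = 0.261702
Relative intensity = 0.261702 / 0.439911 × 100 = 59.5

59.5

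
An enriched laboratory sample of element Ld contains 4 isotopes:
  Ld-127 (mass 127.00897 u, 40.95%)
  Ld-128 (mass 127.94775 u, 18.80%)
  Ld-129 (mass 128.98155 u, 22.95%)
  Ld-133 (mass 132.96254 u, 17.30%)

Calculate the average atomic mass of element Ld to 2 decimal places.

128.67 u

Average mass = Σ (abundance × isotope mass) = 0.4095 × 127.00897 + 0.1880 × 127.94775 + 0.2295 × 128.98155 + 0.1730 × 132.96254
= 52.010173 + 24.054177 + 29.601266 + 23.002519 = 128.668135 u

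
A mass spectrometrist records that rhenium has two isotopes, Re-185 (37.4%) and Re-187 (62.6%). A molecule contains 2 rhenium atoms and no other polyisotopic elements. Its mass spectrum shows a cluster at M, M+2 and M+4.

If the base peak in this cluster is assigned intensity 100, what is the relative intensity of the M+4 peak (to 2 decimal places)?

Term probabilities: M 0.1399, M+2 0.4682, M+4 0.3919. Base peak = M+2.
P(M+2) = C(2,1) × 0.374^1 × 0.626^1 = 2 × 0.3740 × 0.6260 = 0.468248 (base)
P(M+4) = C(2,2) × 0.374^0 × 0.626^2 = 1 × 1.0000 × 0.391876 = 0.391876
Relative intensity = 0.391876 / 0.468248 × 100 = 83.69

83.69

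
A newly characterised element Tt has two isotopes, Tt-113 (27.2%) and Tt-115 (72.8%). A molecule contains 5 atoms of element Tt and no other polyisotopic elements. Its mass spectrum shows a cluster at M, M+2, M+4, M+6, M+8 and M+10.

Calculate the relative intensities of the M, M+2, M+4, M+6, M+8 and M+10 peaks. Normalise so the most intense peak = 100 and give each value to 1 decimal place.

0.4 : 5.2 : 27.9 : 74.7 : 100.0 : 53.5

Expanding (0.272 + 0.728)^5:
P(M) = 0.272^5 = 0.001489
P(M+2) = 5 × 0.272^4 × 0.728^1 = 0.019924
P(M+4) = 10 × 0.272^3 × 0.728^2 = 0.106652
P(M+6) = 10 × 0.272^2 × 0.728^3 = 0.285451
P(M+8) = 5 × 0.272^1 × 0.728^4 = 0.382001
P(M+10) = 0.728^5 = 0.204483
The M+8 peak is largest (0.382001); scaling to 100 gives 0.4 : 5.2 : 27.9 : 74.7 : 100.0 : 53.5.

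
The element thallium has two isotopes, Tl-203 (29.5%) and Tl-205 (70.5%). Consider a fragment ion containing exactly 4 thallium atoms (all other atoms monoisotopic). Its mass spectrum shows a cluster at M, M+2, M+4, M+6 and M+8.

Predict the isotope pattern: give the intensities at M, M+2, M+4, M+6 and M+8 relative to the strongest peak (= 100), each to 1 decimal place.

1.8 : 17.5 : 62.8 : 100.0 : 59.7

Each Tl atom is independently Tl-203 (p = 0.295) or Tl-205 (q = 0.705); the cluster is the binomial expansion (p + q)^4.
P(M) = 0.295^4 = 0.007573
P(M+2) = 4 × 0.295^3 × 0.705^1 = 0.072396
P(M+4) = 6 × 0.295^2 × 0.705^2 = 0.259522
P(M+6) = 4 × 0.295^1 × 0.705^3 = 0.413475
P(M+8) = 0.705^4 = 0.247034
The M+6 peak is largest (0.413475); scaling to 100 gives 1.8 : 17.5 : 62.8 : 100.0 : 59.7.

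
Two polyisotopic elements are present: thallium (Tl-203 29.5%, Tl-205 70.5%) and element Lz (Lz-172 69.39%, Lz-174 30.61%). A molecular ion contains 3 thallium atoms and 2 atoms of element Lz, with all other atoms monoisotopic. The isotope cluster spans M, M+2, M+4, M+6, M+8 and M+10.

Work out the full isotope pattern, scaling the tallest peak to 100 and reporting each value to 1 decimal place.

3.3 : 26.7 : 78.4 : 100.0 : 51.0 : 8.8

Thallium pattern (n=3): 0.02567237 : 0.18405787 : 0.43986713 : 0.35040263
Element Lz pattern (n=2): 0.48149721 : 0.42480558 : 0.09369721
Convolve the two distributions (both contribute in 2-u steps):
  M: 0.02567237×0.48149721 = 0.012361
  M+2: 0.02567237×0.42480558 + 0.18405787×0.48149721 = 0.099529
  M+4: 0.02567237×0.09369721 + 0.18405787×0.42480558 + 0.43986713×0.48149721 = 0.292389
  M+6: 0.18405787×0.09369721 + 0.43986713×0.42480558 + 0.35040263×0.48149721 = 0.372822
  M+8: 0.43986713×0.09369721 + 0.35040263×0.42480558 = 0.190067
  M+10: 0.35040263×0.09369721 = 0.032832
Scale to base peak (0.372822) = 100: 3.3 : 26.7 : 78.4 : 100.0 : 51.0 : 8.8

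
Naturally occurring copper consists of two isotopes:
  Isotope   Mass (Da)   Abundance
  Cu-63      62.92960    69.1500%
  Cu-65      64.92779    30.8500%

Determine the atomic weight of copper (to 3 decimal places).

63.546 Da

Average mass = Σ (abundance × isotope mass) = 0.691500 × 62.92960 + 0.308500 × 64.92779
= 43.515818 + 20.030223 = 63.546041 Da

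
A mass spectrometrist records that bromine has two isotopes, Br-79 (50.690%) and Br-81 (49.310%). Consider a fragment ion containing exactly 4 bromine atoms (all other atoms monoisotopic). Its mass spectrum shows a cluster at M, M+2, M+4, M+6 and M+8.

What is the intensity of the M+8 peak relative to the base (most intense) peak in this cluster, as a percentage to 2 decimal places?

(0.50690 + 0.49310)^4 gives M 0.0660, M+2 0.2569, M+4 0.3749, M+6 0.2431, M+8 0.0591; the largest is M+4.
P(M+4) = C(4,2) × 0.50690^2 × 0.49310^2 = 6 × 0.25694761 × 0.24314761 = 0.374857 (base)
P(M+8) = C(4,4) × 0.50690^0 × 0.49310^4 = 1 × 1.0000 × 0.05912076 = 0.059121
Relative intensity = 0.059121 / 0.374857 × 100 = 15.77

15.77%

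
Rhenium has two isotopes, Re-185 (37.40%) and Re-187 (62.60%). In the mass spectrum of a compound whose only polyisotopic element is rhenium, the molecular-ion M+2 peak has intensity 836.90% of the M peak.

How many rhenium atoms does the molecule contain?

The M+2/M ratio from n Re atoms is n · q/p = n · 0.6260/0.3740.
n = 8.3690 × 0.3740/0.6260 = 5.00 ≈ 5

5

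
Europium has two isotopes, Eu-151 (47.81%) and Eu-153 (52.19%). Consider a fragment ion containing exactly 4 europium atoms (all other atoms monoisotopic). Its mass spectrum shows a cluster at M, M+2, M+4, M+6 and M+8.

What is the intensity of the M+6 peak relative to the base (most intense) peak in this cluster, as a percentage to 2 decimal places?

72.77%

Binomial terms of (0.4781 + 0.5219)^4: M 0.0522, M+2 0.2281, M+4 0.3736, M+6 0.2719, M+8 0.0742 → M+4 is the base peak.
P(M+4) = C(4,2) × 0.4781^2 × 0.5219^2 = 6 × 0.22857961 × 0.27237961 = 0.373563 (base)
P(M+6) = C(4,3) × 0.4781^1 × 0.5219^3 = 4 × 0.4781 × 0.14215492 = 0.271857
Relative intensity = 0.271857 / 0.373563 × 100 = 72.77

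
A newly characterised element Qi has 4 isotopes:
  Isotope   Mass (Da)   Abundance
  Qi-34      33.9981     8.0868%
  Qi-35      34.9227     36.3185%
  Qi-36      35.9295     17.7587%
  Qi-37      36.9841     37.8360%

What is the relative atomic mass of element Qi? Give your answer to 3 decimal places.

The abundance-weighted mean is 0.080868 × 33.9981 + 0.363185 × 34.9227 + 0.177587 × 35.9295 + 0.378360 × 36.9841
= 2.74936 + 12.68340 + 6.38061 + 13.99330 = 35.80667 Da

35.807 Da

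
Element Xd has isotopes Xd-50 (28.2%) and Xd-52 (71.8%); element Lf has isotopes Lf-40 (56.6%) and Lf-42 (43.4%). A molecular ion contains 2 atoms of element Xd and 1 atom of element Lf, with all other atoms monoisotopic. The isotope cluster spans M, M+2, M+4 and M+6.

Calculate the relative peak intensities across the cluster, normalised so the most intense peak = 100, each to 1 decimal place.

Element Xd pattern (n=2): 0.079524 : 0.404952 : 0.515524
Element Lf pattern (n=1): 0.5660 : 0.4340
Convolve the two distributions (both contribute in 2-u steps):
  M: 0.079524×0.5660 = 0.045011
  M+2: 0.079524×0.4340 + 0.404952×0.5660 = 0.263716
  M+4: 0.404952×0.4340 + 0.515524×0.5660 = 0.467536
  M+6: 0.515524×0.4340 = 0.223737
Scale to base peak (0.467536) = 100: 9.6 : 56.4 : 100.0 : 47.9

9.6 : 56.4 : 100.0 : 47.9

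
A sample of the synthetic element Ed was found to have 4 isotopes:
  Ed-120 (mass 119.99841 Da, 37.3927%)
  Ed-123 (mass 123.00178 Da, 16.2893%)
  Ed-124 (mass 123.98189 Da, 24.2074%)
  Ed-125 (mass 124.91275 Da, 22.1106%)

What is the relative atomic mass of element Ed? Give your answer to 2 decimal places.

Ar = Σ fᵢ·mᵢ = 0.373927 × 119.99841 + 0.162893 × 123.00178 + 0.242074 × 123.98189 + 0.221106 × 124.91275
= 44.870645 + 20.036129 + 30.012792 + 27.618959 = 122.538525 Da

122.54 Da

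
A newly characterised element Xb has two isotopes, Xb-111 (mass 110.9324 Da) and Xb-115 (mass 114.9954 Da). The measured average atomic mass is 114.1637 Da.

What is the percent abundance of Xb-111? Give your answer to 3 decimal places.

20.470%

Writing the weighted mean with unknown fraction x of Xb-111:
110.9324·x + 114.9954·(1 − x) = 114.1637
(110.9324 − 114.9954)·x = 114.1637 − 114.9954
x = -0.8317 / -4.0630 = 0.20470 → 20.470% Xb-111, 79.530% Xb-115.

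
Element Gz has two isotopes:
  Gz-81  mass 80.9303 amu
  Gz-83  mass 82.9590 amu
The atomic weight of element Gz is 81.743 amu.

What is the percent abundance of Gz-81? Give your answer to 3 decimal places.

With x = fraction of Gz-81 (so Gz-83 is 1 − x):
80.9303·x + 82.9590·(1 − x) = 81.743
(80.9303 − 82.9590)·x = 81.743 − 82.9590
x = -1.2160 / -2.0287 = 0.59940 → 59.940% Gz-81, 40.060% Gz-83.

59.940%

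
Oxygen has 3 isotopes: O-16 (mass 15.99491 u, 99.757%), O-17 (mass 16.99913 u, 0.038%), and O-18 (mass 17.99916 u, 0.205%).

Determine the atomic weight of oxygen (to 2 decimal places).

16.00 u

Average mass = Σ (abundance × isotope mass) = 0.99757 × 15.99491 + 0.00038 × 16.99913 + 0.00205 × 17.99916
= 15.956042 + 0.006460 + 0.036898 = 15.999400 u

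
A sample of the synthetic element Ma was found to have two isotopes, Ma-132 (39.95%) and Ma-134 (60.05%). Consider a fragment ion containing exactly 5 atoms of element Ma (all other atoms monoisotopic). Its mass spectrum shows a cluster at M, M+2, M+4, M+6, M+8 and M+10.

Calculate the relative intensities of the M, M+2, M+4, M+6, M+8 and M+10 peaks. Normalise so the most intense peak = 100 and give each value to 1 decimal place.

2.9 : 22.1 : 66.5 : 100.0 : 75.2 : 22.6

Expanding (0.3995 + 0.6005)^5:
P(M) = 0.3995^5 = 0.010176
P(M+2) = 5 × 0.3995^4 × 0.6005^1 = 0.076480
P(M+4) = 10 × 0.3995^3 × 0.6005^2 = 0.229920
P(M+6) = 10 × 0.3995^2 × 0.6005^3 = 0.345599
P(M+8) = 5 × 0.3995^1 × 0.6005^4 = 0.259740
P(M+10) = 0.6005^5 = 0.078085
The M+6 peak is largest (0.345599); scaling to 100 gives 2.9 : 22.1 : 66.5 : 100.0 : 75.2 : 22.6.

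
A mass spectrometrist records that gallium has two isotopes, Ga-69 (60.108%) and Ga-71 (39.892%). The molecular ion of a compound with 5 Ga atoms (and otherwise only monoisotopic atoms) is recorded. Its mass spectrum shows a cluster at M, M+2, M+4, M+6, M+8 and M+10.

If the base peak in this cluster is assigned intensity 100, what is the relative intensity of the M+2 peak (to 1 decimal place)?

75.3

Term probabilities: M 0.0785, M+2 0.2604, M+4 0.3456, M+6 0.2294, M+8 0.0761, M+10 0.0101. Base peak = M+4.
P(M+4) = C(5,2) × 0.60108^3 × 0.39892^2 = 10 × 0.2171685 × 0.15913717 = 0.345596 (base)
P(M+2) = C(5,1) × 0.60108^4 × 0.39892^1 = 5 × 0.13053564 × 0.39892 = 0.260366
Relative intensity = 0.260366 / 0.345596 × 100 = 75.3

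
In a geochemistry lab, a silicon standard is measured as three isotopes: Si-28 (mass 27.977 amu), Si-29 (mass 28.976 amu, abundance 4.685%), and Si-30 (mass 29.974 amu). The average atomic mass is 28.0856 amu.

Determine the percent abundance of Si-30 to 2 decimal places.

The remaining 95.315% is split between Si-28 (fraction x) and Si-30 (fraction 0.95315 − x).
Substituting: 27.977x + 29.974(0.95315 − x) = 26.7280744
(27.977 − 29.974)x = -1.8416437  ⇒  x = 0.92221, y = 0.03094
Si-28: 92.22%, Si-30: 3.09%.

3.09%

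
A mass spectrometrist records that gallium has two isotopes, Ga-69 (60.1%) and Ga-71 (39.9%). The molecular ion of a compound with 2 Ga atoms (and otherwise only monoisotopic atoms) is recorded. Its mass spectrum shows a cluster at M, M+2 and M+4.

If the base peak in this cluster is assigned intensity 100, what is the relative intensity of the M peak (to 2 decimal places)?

75.31

Term probabilities: M 0.3612, M+2 0.4796, M+4 0.1592. Base peak = M+2.
P(M+2) = C(2,1) × 0.601^1 × 0.399^1 = 2 × 0.6010 × 0.3990 = 0.479598 (base)
P(M) = C(2,0) × 0.601^2 × 0.399^0 = 1 × 0.361201 × 1.0000 = 0.361201
Relative intensity = 0.361201 / 0.479598 × 100 = 75.31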